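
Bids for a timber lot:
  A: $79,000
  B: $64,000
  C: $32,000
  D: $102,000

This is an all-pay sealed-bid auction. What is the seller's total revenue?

Rule: the highest bidder wins the item, but every bidder pays their own bid.
Bids ranked: 102,000 (D) > 79,000 (A) > 64,000 (B) > 32,000 (C)
D wins with the top bid; all bids are sunk regardless.
Every bidder forfeits their bid regardless of winning.
Revenue = 79,000 + 64,000 + 32,000 + 102,000 = $277,000.

Total revenue: $277,000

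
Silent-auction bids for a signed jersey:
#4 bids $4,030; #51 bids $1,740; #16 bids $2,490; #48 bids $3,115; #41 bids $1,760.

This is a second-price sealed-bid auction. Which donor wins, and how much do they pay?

Rule: the highest bidder wins and pays the second-highest bid.
Bids ranked: 4,030 (#4) > 3,115 (#48) > 2,490 (#16) > 1,760 (#41) > 1,740 (#51)
#4 is highest; pays the second-highest bid, $3,115.

#4 pays $3,115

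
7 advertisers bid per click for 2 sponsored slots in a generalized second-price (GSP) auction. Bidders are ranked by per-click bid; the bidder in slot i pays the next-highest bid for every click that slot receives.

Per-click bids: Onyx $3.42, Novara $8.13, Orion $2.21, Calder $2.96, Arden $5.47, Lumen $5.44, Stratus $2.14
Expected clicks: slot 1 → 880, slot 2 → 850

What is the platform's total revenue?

Per-click bids in order: $8.13 (Novara) > $5.47 (Arden) > $5.44 (Lumen) > …
Slot 1: Novara pays $5.47 × 880 = $4813.60
Slot 2: Arden pays $5.44 × 850 = $4624.00
Total = $9437.60

Total revenue: $9437.60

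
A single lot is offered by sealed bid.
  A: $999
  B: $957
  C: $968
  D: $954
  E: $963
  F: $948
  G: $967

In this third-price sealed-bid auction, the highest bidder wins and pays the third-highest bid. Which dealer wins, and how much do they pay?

A pays $967

Third-price sealed-bid auction: the highest bidder wins and pays the third-highest bid.
Bids in order: 999 (A) > 968 (C) > 967 (G) > 963 (E) > 957 (B) > 954 (D) > …
A is highest; pays the third-highest bid, $967.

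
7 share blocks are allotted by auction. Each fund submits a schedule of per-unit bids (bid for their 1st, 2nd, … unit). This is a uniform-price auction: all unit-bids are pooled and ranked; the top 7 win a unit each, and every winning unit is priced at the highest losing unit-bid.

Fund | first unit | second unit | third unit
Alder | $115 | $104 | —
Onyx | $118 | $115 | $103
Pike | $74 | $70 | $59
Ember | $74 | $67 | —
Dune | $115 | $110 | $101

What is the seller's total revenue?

Merging the schedules and taking the best 7: 118 (Onyx-1), 115 (Alder-1), 115 (Onyx-2), 115 (Dune-1), 110 (Dune-2), 104 (Alder-2), 103 (Onyx-3)
Highest rejected unit-bid = $101.
Allocation: Alder 2, Dune 2, Onyx 3. Every unit priced at $101.
Revenue = 7 × 101 = $707.

Total revenue: $707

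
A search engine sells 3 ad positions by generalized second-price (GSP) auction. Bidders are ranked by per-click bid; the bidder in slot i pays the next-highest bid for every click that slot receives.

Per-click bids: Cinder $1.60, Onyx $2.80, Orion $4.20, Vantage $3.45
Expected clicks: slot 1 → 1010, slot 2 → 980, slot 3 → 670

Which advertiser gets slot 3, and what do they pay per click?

Onyx; $1.60 per click

Per-click bids in order: $4.20 (Orion) > $3.45 (Vantage) > $2.80 (Onyx) > $1.60 (Cinder)
Slot 3 goes to the third-ranked bidder, Onyx, who pays the next bid down: $1.60/click.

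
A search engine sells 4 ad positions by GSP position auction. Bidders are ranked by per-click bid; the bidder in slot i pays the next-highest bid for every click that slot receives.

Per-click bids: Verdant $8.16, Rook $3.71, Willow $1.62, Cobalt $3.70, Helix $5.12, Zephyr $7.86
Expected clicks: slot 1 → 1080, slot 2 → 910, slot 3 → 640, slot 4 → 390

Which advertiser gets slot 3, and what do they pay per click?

Sorting advertisers: $8.16 (Verdant) > $7.86 (Zephyr) > $5.12 (Helix) > $3.71 (Rook) > $3.70 (Cobalt) > …
Slot 3 goes to the third-ranked bidder, Helix, who pays the next bid down: $3.71/click.

Helix; $3.71 per click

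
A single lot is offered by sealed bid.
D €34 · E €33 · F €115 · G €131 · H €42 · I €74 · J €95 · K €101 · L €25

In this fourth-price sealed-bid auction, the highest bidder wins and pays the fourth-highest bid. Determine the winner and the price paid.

Fourth-price sealed-bid auction: the highest bidder wins and pays the fourth-highest bid.
Bids ranked: 131 (G) > 115 (F) > 101 (K) > 95 (J) > 74 (I) > 42 (H) > …
G wins; payment is bid #4 in the ranking = €95.

G pays €95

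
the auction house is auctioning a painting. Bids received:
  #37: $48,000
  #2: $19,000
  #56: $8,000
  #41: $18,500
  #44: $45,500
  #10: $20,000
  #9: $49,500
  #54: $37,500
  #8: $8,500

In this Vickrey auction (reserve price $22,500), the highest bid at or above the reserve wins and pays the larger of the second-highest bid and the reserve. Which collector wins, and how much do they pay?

Bids ranked: 49,500 (#9) > 48,000 (#37) > 45,500 (#44) > 37,500 (#54) > 20,000 (#10) > 19,000 (#2) > …
#9 has the top bid at or above the reserve ($49,500).
max(second-highest $48,000, reserve $22,500) = $48,000; the reserve does not bind.

#9 pays $48,000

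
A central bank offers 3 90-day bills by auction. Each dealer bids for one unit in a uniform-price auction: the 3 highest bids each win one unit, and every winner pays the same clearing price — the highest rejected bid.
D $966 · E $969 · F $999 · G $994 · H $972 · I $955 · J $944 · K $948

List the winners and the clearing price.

Ordering the bids: 999 (F), 994 (G), 972 (H), 969 (E), 966 (D), …
Top 3: F, G, H.
Clearing price = highest rejected bid = $969.

F, G, H; each pays $969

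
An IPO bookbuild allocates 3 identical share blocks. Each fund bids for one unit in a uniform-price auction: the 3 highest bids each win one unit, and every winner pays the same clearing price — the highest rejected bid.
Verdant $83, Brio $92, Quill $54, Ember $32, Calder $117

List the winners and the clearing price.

Calder, Brio, Verdant; each pays $54

Bids ranked high→low: 117 (Calder), 92 (Brio), 83 (Verdant), 54 (Quill), 32 (Ember)
Winners (3 units): Calder, Brio, Verdant.
First losing bid is Quill's $54, which sets the uniform price.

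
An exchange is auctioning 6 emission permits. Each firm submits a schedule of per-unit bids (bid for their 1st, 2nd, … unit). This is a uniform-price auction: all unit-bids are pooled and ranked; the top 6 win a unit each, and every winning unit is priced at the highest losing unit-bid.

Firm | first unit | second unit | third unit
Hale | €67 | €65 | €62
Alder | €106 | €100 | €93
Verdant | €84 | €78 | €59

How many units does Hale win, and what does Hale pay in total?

Pooled unit-bids ranked (top 6): 106 (Alder-1), 100 (Alder-2), 93 (Alder-3), 84 (Verdant-1), 78 (Verdant-2), 67 (Hale-1)
First bid not allocated: €65.
Hale wins 1 unit(s) at €65 each.

Hale: 1 unit, pays €65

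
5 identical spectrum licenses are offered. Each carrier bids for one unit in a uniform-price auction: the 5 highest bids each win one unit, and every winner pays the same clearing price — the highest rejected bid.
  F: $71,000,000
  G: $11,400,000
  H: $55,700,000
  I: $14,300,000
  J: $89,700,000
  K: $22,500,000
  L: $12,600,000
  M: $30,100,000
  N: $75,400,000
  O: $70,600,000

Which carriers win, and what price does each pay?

J, N, F, O, H; each pays $30,100,000

Bids ranked high→low: 89,700,000 (J), 75,400,000 (N), 71,000,000 (F), 70,600,000 (O), 55,700,000 (H), 30,100,000 (M), 22,500,000 (K), …
The 5 highest are J, N, F, O, H.
Highest unsuccessful bid: $30,100,000 → clearing price.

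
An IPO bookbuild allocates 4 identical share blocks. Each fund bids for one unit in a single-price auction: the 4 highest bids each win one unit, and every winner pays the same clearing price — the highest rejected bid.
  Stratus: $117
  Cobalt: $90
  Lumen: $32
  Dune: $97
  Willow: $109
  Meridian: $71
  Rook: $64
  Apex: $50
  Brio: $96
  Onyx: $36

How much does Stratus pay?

Bids ranked high→low: 117 (Stratus), 109 (Willow), 97 (Dune), 96 (Brio), 90 (Cobalt), 71 (Meridian), …
Top 4: Stratus, Willow, Dune, Brio.
Clearing price = highest rejected bid = $90.
Stratus wins → pays $90.

Stratus pays $90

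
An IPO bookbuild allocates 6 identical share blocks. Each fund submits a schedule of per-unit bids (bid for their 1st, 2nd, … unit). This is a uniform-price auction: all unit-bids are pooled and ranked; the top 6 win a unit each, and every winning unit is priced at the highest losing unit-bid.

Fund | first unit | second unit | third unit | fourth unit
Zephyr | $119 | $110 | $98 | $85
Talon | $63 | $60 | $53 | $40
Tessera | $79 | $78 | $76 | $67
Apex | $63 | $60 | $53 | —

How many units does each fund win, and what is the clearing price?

Tessera 2, Zephyr 4; clearing price $76

Merging the schedules and taking the best 6: 119 (Zephyr-1), 110 (Zephyr-2), 98 (Zephyr-3), 85 (Zephyr-4), 79 (Tessera-1), 78 (Tessera-2)
First bid not allocated: $76.
Allocation: Tessera 2, Zephyr 4.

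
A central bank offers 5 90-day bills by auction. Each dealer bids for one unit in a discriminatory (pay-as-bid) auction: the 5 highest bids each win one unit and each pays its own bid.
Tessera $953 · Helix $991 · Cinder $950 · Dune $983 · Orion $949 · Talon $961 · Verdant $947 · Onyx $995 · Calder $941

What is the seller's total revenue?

Total revenue: $4,883

Ordering the bids: 995 (Onyx), 991 (Helix), 983 (Dune), 961 (Talon), 953 (Tessera), 950 (Cinder), 949 (Orion), …
Winners (5 units): Onyx, Helix, Dune, Talon, Tessera.
Total revenue = 995 + 991 + 983 + 961 + 953 = $4,883.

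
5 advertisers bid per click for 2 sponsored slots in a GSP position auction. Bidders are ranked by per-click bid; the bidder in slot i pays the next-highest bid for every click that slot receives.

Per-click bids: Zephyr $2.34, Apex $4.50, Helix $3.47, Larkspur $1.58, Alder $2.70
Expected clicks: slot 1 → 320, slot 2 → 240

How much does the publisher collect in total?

Total revenue: $1758.40

Per-click bids in order: $4.50 (Apex) > $3.47 (Helix) > $2.70 (Alder) > …
Slot 1: Apex pays $3.47 × 320 = $1110.40
Slot 2: Helix pays $2.70 × 240 = $648.00
Total = $1758.40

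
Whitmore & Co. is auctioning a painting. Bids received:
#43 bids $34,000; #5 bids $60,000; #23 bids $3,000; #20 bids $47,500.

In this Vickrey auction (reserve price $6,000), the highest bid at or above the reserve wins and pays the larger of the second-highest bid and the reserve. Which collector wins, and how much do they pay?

Vickrey auction (reserve price $6,000): the highest bid at or above the reserve wins and pays the larger of the second-highest bid and the reserve.
Bids ranked: 60,000 (#5) > 47,500 (#20) > 34,000 (#43) > 3,000 (#23)
Highest eligible bid: #5 at $60,000.
Second-highest bid $47,500 exceeds the reserve $6,000 → payment $47,500.

#5 pays $47,500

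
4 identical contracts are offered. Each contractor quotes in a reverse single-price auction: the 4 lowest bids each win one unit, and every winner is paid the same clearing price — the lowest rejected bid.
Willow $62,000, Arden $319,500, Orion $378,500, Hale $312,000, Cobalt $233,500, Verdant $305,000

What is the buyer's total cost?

Total cost: $1,278,000

Bids ranked low→high: 62,000 (Willow), 233,500 (Cobalt), 305,000 (Verdant), 312,000 (Hale), 319,500 (Arden), 378,500 (Orion)
The 4 lowest are Willow, Cobalt, Verdant, Hale.
First losing bid is Arden's $319,500, which sets the uniform price.
Total cost = 4 × $319,500 = $1,278,000.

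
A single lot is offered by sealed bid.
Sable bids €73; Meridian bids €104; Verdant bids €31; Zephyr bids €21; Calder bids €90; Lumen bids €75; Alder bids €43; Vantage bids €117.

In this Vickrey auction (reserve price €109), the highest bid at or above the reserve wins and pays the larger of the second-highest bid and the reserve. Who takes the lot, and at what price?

Rule: the highest bid at or above the reserve wins and pays the larger of the second-highest bid and the reserve.
Bids ranked: 117 (Vantage) > 104 (Meridian) > 90 (Calder) > 75 (Lumen) > 73 (Sable) > 43 (Alder) > …
Vantage has the top bid at or above the reserve (€117).
Second-highest bid €104 is below the reserve €109, so the reserve binds → payment €109.

Vantage pays €109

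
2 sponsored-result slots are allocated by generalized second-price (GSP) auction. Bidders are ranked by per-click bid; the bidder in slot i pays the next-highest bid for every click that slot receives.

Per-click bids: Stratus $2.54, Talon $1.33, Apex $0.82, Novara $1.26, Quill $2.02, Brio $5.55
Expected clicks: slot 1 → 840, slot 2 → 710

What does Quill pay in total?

Quill pays $0.00

Per-click bids in order: $5.55 (Brio) > $2.54 (Stratus) > $2.02 (Quill) > …
Quill ranks below slot 2 → no slot, pays nothing.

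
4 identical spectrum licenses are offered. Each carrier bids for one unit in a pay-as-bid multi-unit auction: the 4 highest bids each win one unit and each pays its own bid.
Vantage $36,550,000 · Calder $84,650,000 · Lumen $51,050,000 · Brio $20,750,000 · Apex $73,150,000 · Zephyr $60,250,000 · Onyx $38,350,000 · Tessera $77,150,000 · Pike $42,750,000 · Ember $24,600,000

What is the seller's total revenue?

Sorting: 84,650,000 (Calder), 77,150,000 (Tessera), 73,150,000 (Apex), 60,250,000 (Zephyr), 51,050,000 (Lumen), 42,750,000 (Pike), …
Winners (4 units): Calder, Tessera, Apex, Zephyr.
Total revenue = 84,650,000 + 77,150,000 + 73,150,000 + 60,250,000 = $295,200,000.

Total revenue: $295,200,000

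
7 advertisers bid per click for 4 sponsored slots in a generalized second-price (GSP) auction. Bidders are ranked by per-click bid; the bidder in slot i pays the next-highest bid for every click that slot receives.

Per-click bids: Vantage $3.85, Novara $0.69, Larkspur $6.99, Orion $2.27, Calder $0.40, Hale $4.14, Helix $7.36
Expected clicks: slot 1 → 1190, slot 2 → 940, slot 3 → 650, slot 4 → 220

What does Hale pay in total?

Hale pays $2502.50

Ranked by bid: $7.36 (Helix) > $6.99 (Larkspur) > $4.14 (Hale) > $3.85 (Vantage) > $2.27 (Orion) > …
Hale holds slot 3 → pays next bid $3.85 × 650 clicks = $2502.50.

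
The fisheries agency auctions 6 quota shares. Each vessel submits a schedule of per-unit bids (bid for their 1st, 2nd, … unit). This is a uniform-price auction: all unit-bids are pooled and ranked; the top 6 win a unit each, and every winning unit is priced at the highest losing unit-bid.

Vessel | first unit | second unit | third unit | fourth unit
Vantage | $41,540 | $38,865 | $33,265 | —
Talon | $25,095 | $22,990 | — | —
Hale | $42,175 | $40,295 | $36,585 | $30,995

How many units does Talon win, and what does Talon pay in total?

Talon: 0 units, pays $0

All unit-bids, highest first — top 6: 42,175 (Hale-1), 41,540 (Vantage-1), 40,295 (Hale-2), 38,865 (Vantage-2), 36,585 (Hale-3), 33,265 (Vantage-3)
First bid not allocated: $30,995.
Talon wins 0 unit(s) at $30,995 each.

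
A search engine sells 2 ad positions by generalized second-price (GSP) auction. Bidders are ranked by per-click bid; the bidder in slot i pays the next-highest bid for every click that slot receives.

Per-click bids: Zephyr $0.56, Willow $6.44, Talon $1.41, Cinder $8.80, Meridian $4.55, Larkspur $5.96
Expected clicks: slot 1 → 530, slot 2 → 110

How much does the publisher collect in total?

Total revenue: $4068.80

Sorting advertisers: $8.80 (Cinder) > $6.44 (Willow) > $5.96 (Larkspur) > …
Slot 1: Cinder pays $6.44 × 530 = $3413.20
Slot 2: Willow pays $5.96 × 110 = $655.60
Total = $4068.80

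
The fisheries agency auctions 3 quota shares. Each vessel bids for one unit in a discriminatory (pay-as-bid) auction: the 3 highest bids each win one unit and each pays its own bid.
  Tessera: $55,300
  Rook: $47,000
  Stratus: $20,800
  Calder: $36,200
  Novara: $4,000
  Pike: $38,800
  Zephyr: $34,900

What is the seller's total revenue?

Bids ranked high→low: 55,300 (Tessera), 47,000 (Rook), 38,800 (Pike), 36,200 (Calder), 34,900 (Zephyr), …
The 3 highest are Tessera, Rook, Pike.
Total revenue = 55,300 + 47,000 + 38,800 = $141,100.

Total revenue: $141,100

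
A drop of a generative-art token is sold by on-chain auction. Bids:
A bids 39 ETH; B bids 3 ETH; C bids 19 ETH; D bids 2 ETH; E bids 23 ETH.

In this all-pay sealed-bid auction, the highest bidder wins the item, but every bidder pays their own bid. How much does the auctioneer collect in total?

Sorting bids: 39 (A) > 23 (E) > 19 (C) > 3 (B) > 2 (D)
A wins with the top bid; all bids are sunk regardless.
Every bidder forfeits their bid regardless of winning.
Revenue = 39 + 3 + 19 + 2 + 23 = 86 ETH.

Total revenue: 86 ETH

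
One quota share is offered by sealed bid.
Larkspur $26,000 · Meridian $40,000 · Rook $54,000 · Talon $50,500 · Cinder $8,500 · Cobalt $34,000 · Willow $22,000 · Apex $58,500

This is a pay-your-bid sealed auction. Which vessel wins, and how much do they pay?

Bids ranked: 58,500 (Apex) > 54,000 (Rook) > 50,500 (Talon) > 40,000 (Meridian) > 34,000 (Cobalt) > 26,000 (Larkspur) > …
Apex has the highest bid and pays exactly that: $58,500.

Apex pays $58,500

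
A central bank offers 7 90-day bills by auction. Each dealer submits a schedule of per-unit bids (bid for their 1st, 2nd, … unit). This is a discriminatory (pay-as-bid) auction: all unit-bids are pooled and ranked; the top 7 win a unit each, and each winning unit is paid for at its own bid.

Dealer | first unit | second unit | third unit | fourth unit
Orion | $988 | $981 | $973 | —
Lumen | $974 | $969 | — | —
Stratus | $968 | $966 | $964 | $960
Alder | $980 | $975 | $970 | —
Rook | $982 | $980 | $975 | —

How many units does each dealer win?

Merging the schedules and taking the best 7: 988 (Orion-1), 982 (Rook-1), 981 (Orion-2), 980 (Alder-1), 980 (Rook-2), 975 (Alder-2), 975 (Rook-3)
Next rejected bid: $974 (not a price — pay-as-bid).
Allocation: Alder 2, Orion 2, Rook 3.

Alder 2, Orion 2, Rook 3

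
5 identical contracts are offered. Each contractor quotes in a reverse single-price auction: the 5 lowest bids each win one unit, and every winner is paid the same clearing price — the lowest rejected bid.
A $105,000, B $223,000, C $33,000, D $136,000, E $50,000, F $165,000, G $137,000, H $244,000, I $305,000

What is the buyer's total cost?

Bids ranked low→high: 33,000 (C), 50,000 (E), 105,000 (A), 136,000 (D), 137,000 (G), 165,000 (F), 223,000 (B), …
Lowest 5: C, E, A, D, G.
Lowest unsuccessful bid: $165,000 → clearing price.
Total cost = 5 × $165,000 = $825,000.

Total cost: $825,000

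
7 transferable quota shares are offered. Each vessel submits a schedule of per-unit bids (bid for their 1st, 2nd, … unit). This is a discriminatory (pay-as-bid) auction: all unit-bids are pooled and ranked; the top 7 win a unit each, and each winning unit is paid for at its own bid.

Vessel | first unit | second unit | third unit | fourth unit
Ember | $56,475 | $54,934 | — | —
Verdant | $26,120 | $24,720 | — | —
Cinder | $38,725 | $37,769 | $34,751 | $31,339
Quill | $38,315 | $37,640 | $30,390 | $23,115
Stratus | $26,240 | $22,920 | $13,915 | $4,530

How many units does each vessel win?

Cinder 3, Ember 2, Quill 2

All unit-bids, highest first — top 7: 56,475 (Ember-1), 54,934 (Ember-2), 38,725 (Cinder-1), 38,315 (Quill-1), 37,769 (Cinder-2), 37,640 (Quill-2), 34,751 (Cinder-3)
Next rejected bid: $31,339 (not a price — pay-as-bid).
Allocation: Cinder 3, Ember 2, Quill 2.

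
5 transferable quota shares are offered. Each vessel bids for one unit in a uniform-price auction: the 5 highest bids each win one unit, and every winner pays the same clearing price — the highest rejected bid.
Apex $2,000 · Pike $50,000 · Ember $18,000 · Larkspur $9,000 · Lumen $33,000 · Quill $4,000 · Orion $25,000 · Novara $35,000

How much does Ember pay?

Ember pays $9,000

Sorting: 50,000 (Pike), 35,000 (Novara), 33,000 (Lumen), 25,000 (Orion), 18,000 (Ember), 9,000 (Larkspur), 4,000 (Quill), …
Top 5: Pike, Novara, Lumen, Orion, Ember.
Clearing price = highest rejected bid = $9,000.
Ember wins → pays $9,000.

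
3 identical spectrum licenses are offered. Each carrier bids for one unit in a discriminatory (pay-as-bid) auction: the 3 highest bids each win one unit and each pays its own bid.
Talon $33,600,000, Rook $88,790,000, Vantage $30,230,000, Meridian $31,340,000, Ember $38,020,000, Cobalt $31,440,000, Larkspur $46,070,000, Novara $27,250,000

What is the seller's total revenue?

Total revenue: $172,880,000

Sorting: 88,790,000 (Rook), 46,070,000 (Larkspur), 38,020,000 (Ember), 33,600,000 (Talon), 31,440,000 (Cobalt), …
Winners (3 units): Rook, Larkspur, Ember.
Total revenue = 88,790,000 + 46,070,000 + 38,020,000 = $172,880,000.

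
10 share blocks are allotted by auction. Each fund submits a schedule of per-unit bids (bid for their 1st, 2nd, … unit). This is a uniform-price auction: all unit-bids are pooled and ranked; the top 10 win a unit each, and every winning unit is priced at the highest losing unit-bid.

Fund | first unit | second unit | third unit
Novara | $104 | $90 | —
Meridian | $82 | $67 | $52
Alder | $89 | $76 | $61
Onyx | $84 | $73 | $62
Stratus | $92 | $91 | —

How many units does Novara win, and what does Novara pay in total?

Novara: 2 units, pays $124

Merging the schedules and taking the best 10: 104 (Novara-1), 92 (Stratus-1), 91 (Stratus-2), 90 (Novara-2), 89 (Alder-1), 84 (Onyx-1), 82 (Meridian-1), 76 (Alder-2), 73 (Onyx-2), 67 (Meridian-2)
Highest rejected unit-bid = $62.
Novara wins 2 unit(s) at $62 each.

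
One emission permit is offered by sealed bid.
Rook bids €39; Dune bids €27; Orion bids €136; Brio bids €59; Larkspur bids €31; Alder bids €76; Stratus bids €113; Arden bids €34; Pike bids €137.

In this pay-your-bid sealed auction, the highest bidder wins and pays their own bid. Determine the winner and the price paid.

Pike pays €137

Bids ranked: 137 (Pike) > 136 (Orion) > 113 (Stratus) > 76 (Alder) > 59 (Brio) > 39 (Rook) > …
Pike has the highest bid and pays exactly that: €137.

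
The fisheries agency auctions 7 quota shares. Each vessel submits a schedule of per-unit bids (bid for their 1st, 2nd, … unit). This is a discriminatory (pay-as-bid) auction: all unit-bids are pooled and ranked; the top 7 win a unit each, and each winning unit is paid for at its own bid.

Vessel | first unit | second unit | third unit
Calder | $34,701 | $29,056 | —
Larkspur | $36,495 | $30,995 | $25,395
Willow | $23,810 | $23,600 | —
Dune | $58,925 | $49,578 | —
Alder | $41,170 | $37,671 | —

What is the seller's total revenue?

Pooled unit-bids ranked (top 7): 58,925 (Dune-1), 49,578 (Dune-2), 41,170 (Alder-1), 37,671 (Alder-2), 36,495 (Larkspur-1), 34,701 (Calder-1), 30,995 (Larkspur-2)
Next rejected bid: $29,056 (not a price — pay-as-bid).
Each winning unit pays its own bid.
Revenue = 58,925 + 49,578 + 41,170 + 37,671 + 36,495 + 34,701 + 30,995 = $289,535.

Total revenue: $289,535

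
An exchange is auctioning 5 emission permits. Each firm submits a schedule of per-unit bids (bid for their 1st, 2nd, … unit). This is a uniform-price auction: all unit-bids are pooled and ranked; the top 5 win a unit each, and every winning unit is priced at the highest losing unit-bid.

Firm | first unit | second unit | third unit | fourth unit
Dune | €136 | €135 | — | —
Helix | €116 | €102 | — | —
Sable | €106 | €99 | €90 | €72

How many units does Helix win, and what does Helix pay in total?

Helix: 2 units, pays €198

All unit-bids, highest first — top 5: 136 (Dune-1), 135 (Dune-2), 116 (Helix-1), 106 (Sable-1), 102 (Helix-2)
First bid not allocated: €99.
Helix wins 2 unit(s) at €99 each.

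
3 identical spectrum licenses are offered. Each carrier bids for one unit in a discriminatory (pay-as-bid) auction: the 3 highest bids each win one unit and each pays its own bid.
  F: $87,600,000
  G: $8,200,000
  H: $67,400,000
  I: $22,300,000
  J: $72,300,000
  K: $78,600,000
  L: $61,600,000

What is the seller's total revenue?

Total revenue: $238,500,000

Sorting: 87,600,000 (F), 78,600,000 (K), 72,300,000 (J), 67,400,000 (H), 61,600,000 (L), …
Winners (3 units): F, K, J.
Total revenue = 87,600,000 + 78,600,000 + 72,300,000 = $238,500,000.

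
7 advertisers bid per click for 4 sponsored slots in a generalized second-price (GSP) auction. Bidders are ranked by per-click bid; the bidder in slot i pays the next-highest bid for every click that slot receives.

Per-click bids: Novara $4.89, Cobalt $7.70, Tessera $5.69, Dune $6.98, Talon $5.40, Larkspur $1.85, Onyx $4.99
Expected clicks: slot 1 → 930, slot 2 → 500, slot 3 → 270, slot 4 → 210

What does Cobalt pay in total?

Cobalt pays $6491.40

Per-click bids in order: $7.70 (Cobalt) > $6.98 (Dune) > $5.69 (Tessera) > $5.40 (Talon) > $4.99 (Onyx) > …
Cobalt holds slot 1 → pays next bid $6.98 × 930 clicks = $6491.40.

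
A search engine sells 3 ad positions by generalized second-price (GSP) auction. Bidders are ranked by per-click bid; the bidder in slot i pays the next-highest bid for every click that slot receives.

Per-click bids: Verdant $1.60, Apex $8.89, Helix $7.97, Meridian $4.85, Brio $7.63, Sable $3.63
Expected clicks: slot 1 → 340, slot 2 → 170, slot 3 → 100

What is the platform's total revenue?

Total revenue: $4491.90

Per-click bids in order: $8.89 (Apex) > $7.97 (Helix) > $7.63 (Brio) > $4.85 (Meridian) > …
Slot 1: Apex pays $7.97 × 340 = $2709.80
Slot 2: Helix pays $7.63 × 170 = $1297.10
Slot 3: Brio pays $4.85 × 100 = $485.00
Total = $4491.90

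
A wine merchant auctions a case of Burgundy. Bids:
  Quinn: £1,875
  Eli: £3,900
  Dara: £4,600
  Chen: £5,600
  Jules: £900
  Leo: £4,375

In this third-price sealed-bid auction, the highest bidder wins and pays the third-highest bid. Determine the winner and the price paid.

Chen pays £4,375

Bids in order: 5,600 (Chen) > 4,600 (Dara) > 4,375 (Leo) > 3,900 (Eli) > 1,875 (Quinn) > 900 (Jules)
Chen is highest; pays the third-highest bid, £4,375.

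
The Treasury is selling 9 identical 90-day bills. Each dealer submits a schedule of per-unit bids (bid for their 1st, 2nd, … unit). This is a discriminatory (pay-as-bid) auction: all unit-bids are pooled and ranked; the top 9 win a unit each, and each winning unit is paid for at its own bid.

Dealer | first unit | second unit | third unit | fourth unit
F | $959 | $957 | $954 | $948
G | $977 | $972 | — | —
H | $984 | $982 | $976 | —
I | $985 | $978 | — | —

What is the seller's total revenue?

Total revenue: $8,770

All unit-bids, highest first — top 9: 985 (I-1), 984 (H-1), 982 (H-2), 978 (I-2), 977 (G-1), 976 (H-3), 972 (G-2), 959 (F-1), 957 (F-2)
Next rejected bid: $954 (not a price — pay-as-bid).
Each winning unit pays its own bid.
Revenue = 985 + 984 + 982 + 978 + 977 + 976 + 972 + 959 + 957 = $8,770.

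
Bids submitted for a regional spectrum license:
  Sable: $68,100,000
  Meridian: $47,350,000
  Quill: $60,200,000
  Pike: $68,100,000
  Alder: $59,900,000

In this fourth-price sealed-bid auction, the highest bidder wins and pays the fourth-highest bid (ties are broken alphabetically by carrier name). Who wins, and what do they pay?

Fourth-price sealed-bid auction: the highest bidder wins and pays the fourth-highest bid.
Bids in order: 68,100,000 (Pike) > 68,100,000 (Sable) > 60,200,000 (Quill) > 59,900,000 (Alder) > 47,350,000 (Meridian)
Pike and Sable tie at $68,100,000; tie-break gives it to Pike.
Pike wins; payment is bid #4 in the ranking = $59,900,000.

Pike pays $59,900,000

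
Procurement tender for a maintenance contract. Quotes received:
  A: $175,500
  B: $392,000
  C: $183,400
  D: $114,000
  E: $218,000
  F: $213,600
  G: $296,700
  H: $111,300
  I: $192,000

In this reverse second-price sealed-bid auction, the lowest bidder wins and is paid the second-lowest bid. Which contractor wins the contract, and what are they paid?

H is paid $114,000

Bids in order: 111,300 (H) < 114,000 (D) < 175,500 (A) < 183,400 (C) < 192,000 (I) < 213,600 (F) < …
Second-price: H is paid D's bid of $114,000.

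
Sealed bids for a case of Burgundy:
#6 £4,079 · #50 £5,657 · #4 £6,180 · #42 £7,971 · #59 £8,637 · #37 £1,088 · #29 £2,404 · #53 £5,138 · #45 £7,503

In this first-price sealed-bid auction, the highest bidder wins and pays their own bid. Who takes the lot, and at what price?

#59 pays £8,637

Rule: the highest bidder wins and pays their own bid.
Bids in order: 8,637 (#59) > 7,971 (#42) > 7,503 (#45) > 6,180 (#4) > 5,657 (#50) > 5,138 (#53) > …
#59 is highest → pays own bid, £8,637.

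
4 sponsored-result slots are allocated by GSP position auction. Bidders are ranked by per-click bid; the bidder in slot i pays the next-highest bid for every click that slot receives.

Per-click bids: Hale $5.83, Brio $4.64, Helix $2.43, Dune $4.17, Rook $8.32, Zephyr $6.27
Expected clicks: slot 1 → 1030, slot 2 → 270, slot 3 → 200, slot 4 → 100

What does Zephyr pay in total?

Sorting advertisers: $8.32 (Rook) > $6.27 (Zephyr) > $5.83 (Hale) > $4.64 (Brio) > $4.17 (Dune) > …
Zephyr holds slot 2 → pays next bid $5.83 × 270 clicks = $1574.10.

Zephyr pays $1574.10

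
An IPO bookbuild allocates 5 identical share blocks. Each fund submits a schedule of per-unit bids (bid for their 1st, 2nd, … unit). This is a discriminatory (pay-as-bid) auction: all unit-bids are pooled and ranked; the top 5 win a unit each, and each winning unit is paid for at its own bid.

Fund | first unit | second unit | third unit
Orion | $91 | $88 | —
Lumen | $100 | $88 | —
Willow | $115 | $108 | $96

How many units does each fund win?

Lumen 1, Orion 1, Willow 3

Pooled unit-bids ranked (top 5): 115 (Willow-1), 108 (Willow-2), 100 (Lumen-1), 96 (Willow-3), 91 (Orion-1)
Next rejected bid: $88 (not a price — pay-as-bid).
Allocation: Lumen 1, Orion 1, Willow 3.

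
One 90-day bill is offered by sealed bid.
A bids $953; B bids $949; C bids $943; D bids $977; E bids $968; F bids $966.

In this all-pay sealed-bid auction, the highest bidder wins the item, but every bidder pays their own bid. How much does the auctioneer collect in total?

Sorting bids: 977 (D) > 968 (E) > 966 (F) > 953 (A) > 949 (B) > 943 (C)
D wins with the top bid; all bids are sunk regardless.
Every bidder forfeits their bid regardless of winning.
Revenue = 953 + 949 + 943 + 977 + 968 + 966 = $5,756.

Total revenue: $5,756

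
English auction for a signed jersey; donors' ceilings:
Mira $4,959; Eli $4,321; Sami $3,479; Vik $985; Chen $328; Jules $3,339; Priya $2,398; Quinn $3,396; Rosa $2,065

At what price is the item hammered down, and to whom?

Rule: the price rises until one bidder remains; the winner pays the price at which the last rival dropped out.
Limits in order: 4,959 (Mira) > 4,321 (Eli) > 3,479 (Sami) > 3,396 (Quinn) > 3,339 (Jules) > 2,398 (Priya) > …
Eli is the last rival to drop out, at $4,321; Mira remains and wins at that price.

Mira wins at $4,321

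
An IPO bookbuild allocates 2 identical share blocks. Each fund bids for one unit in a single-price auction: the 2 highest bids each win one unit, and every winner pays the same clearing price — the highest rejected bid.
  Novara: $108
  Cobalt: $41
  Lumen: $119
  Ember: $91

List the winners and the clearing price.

Bids ranked high→low: 119 (Lumen), 108 (Novara), 91 (Ember), 41 (Cobalt)
Top 2: Lumen, Novara.
Clearing price = highest rejected bid = $91.

Lumen, Novara; each pays $91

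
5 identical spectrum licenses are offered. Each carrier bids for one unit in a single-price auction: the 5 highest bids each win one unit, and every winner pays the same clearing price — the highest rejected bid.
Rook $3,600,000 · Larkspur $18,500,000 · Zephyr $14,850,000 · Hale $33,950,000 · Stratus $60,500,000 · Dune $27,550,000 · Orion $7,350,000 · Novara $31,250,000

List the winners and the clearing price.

Sorting: 60,500,000 (Stratus), 33,950,000 (Hale), 31,250,000 (Novara), 27,550,000 (Dune), 18,500,000 (Larkspur), 14,850,000 (Zephyr), 7,350,000 (Orion), …
The 5 highest are Stratus, Hale, Novara, Dune, Larkspur.
Clearing price = highest rejected bid = $14,850,000.

Stratus, Hale, Novara, Dune, Larkspur; each pays $14,850,000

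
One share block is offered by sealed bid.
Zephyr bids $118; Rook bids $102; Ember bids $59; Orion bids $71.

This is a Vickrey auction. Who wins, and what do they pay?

Zephyr pays $102

Rule: the highest bidder wins and pays the second-highest bid.
Sorting bids: 118 (Zephyr) > 102 (Rook) > 71 (Orion) > 59 (Ember)
Zephyr is highest; pays the second-highest bid, $102.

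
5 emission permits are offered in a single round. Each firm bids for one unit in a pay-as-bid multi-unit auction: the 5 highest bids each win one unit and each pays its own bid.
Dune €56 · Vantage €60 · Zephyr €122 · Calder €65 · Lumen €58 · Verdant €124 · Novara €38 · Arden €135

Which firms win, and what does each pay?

Sorting: 135 (Arden), 124 (Verdant), 122 (Zephyr), 65 (Calder), 60 (Vantage), 58 (Lumen), 56 (Dune), …
The 5 highest are Arden, Verdant, Zephyr, Calder, Vantage.
Each winner pays its own bid: Arden €135, Verdant €124, Zephyr €122, Calder €65, Vantage €60.

Arden €135, Verdant €124, Zephyr €122, Calder €65, Vantage €60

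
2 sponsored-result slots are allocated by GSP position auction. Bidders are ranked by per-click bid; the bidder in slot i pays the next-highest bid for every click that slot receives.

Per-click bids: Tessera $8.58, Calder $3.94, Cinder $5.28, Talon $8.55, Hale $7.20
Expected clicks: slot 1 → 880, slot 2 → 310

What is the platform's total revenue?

Total revenue: $9756.00

Per-click bids in order: $8.58 (Tessera) > $8.55 (Talon) > $7.20 (Hale) > …
Slot 1: Tessera pays $8.55 × 880 = $7524.00
Slot 2: Talon pays $7.20 × 310 = $2232.00
Total = $9756.00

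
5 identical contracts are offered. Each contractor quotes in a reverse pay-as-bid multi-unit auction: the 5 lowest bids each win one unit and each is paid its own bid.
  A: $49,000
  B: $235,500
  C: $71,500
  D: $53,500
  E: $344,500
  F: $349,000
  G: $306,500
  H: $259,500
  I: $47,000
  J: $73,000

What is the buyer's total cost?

Total cost: $294,000

Sorting: 47,000 (I), 49,000 (A), 53,500 (D), 71,500 (C), 73,000 (J), 235,500 (B), 259,500 (H), …
Winners (5 units): I, A, D, C, J.
Total cost = 47,000 + 49,000 + 53,500 + 71,500 + 73,000 = $294,000.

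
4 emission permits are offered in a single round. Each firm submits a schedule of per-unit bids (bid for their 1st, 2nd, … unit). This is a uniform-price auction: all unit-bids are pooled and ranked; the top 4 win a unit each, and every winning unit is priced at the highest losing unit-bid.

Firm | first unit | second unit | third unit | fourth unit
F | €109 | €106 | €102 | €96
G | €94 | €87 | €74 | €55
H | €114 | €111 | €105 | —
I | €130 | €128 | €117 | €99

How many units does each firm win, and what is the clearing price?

Pooled unit-bids ranked (top 4): 130 (I-1), 128 (I-2), 117 (I-3), 114 (H-1)
The (k+1)-th unit-bid is €111.
Allocation: H 1, I 3.

H 1, I 3; clearing price €111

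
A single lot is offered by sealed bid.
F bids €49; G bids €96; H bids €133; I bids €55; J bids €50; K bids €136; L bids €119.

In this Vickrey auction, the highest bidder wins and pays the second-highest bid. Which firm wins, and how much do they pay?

K pays €133

Bids ranked: 136 (K) > 133 (H) > 119 (L) > 96 (G) > 55 (I) > 50 (J) > …
K is highest; pays the second-highest bid, €133.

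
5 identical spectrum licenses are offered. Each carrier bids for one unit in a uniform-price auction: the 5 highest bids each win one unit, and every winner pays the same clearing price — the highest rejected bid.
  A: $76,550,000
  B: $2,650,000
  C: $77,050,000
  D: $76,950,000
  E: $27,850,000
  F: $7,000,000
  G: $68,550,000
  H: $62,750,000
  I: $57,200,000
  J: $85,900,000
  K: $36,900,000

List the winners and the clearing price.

J, C, D, A, G; each pays $62,750,000

Ordering the bids: 85,900,000 (J), 77,050,000 (C), 76,950,000 (D), 76,550,000 (A), 68,550,000 (G), 62,750,000 (H), 57,200,000 (I), …
The 5 highest are J, C, D, A, G.
Clearing price = highest rejected bid = $62,750,000.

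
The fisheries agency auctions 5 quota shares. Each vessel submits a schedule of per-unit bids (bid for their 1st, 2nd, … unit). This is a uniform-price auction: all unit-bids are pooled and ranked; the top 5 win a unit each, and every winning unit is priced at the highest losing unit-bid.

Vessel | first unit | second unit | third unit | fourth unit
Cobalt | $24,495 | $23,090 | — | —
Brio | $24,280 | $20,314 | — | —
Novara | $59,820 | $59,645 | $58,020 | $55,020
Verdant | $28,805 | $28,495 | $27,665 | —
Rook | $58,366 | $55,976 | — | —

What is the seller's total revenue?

Merging the schedules and taking the best 5: 59,820 (Novara-1), 59,645 (Novara-2), 58,366 (Rook-1), 58,020 (Novara-3), 55,976 (Rook-2)
The (k+1)-th unit-bid is $55,020.
Allocation: Novara 3, Rook 2. Every unit priced at $55,020.
Revenue = 5 × 55,020 = $275,100.

Total revenue: $275,100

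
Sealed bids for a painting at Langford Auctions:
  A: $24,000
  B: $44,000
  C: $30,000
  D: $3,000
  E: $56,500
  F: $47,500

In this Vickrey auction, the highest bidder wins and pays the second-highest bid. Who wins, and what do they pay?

E pays $47,500

Bids in order: 56,500 (E) > 47,500 (F) > 44,000 (B) > 30,000 (C) > 24,000 (A) > 3,000 (D)
E wins with the highest bid; price is set by the runner-up at $47,500.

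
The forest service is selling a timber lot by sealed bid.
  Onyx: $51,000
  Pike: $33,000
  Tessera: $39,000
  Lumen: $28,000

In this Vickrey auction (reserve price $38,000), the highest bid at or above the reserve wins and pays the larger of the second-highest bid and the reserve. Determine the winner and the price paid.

Bids ranked: 51,000 (Onyx) > 39,000 (Tessera) > 33,000 (Pike) > 28,000 (Lumen)
Onyx has the top bid at or above the reserve ($51,000).
Second-highest bid $39,000 exceeds the reserve $38,000 → payment $39,000.

Onyx pays $39,000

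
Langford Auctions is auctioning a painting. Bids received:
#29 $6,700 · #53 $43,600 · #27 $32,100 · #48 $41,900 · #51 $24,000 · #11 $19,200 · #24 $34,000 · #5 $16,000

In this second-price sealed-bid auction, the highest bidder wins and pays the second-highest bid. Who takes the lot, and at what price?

Bids in order: 43,600 (#53) > 41,900 (#48) > 34,000 (#24) > 32,100 (#27) > 24,000 (#51) > 19,200 (#11) > …
#53 is highest; pays the second-highest bid, $41,900.

#53 pays $41,900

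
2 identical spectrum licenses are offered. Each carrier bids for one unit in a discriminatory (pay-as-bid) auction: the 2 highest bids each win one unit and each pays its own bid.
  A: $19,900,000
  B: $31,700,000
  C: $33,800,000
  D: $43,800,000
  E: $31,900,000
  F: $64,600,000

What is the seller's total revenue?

Ordering the bids: 64,600,000 (F), 43,800,000 (D), 33,800,000 (C), 31,900,000 (E), …
Top 2: F, D.
Total revenue = 64,600,000 + 43,800,000 = $108,400,000.

Total revenue: $108,400,000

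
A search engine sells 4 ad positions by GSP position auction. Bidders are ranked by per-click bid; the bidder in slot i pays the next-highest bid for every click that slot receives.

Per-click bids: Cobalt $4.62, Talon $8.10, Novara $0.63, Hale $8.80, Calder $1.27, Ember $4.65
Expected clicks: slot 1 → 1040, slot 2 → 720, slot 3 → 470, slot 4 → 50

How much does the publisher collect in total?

Per-click bids in order: $8.80 (Hale) > $8.10 (Talon) > $4.65 (Ember) > $4.62 (Cobalt) > $1.27 (Calder) > …
Slot 1: Hale pays $8.10 × 1040 = $8424.00
Slot 2: Talon pays $4.65 × 720 = $3348.00
Slot 3: Ember pays $4.62 × 470 = $2171.40
Slot 4: Cobalt pays $1.27 × 50 = $63.50
Total = $14006.90

Total revenue: $14006.90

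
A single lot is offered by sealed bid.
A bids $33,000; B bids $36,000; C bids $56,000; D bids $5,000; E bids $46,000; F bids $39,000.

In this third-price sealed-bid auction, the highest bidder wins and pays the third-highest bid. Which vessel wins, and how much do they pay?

Sorting bids: 56,000 (C) > 46,000 (E) > 39,000 (F) > 36,000 (B) > 33,000 (A) > 5,000 (D)
C is highest; pays the third-highest bid, $39,000.

C pays $39,000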